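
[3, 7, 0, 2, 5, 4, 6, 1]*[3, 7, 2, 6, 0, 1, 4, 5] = [6, 5, 3, 2, 1, 0, 4, 7]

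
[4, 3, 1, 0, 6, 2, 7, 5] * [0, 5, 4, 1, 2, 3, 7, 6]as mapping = [0→2, 1→1, 2→5, 3→0, 4→7, 5→4, 6→6, 7→3]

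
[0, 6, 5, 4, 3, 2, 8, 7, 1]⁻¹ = [0, 8, 5, 4, 3, 2, 1, 7, 6]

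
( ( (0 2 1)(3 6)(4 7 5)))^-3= (3 6)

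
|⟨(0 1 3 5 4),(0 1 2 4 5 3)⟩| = 720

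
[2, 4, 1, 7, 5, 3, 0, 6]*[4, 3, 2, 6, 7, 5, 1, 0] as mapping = [0→2, 1→7, 2→3, 3→0, 4→5, 5→6, 6→4, 7→1] 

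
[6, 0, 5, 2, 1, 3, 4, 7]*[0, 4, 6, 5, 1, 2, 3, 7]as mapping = [0→3, 1→0, 2→2, 3→6, 4→4, 5→5, 6→1, 7→7]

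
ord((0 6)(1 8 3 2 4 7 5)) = 14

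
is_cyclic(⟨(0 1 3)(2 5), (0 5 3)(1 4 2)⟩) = no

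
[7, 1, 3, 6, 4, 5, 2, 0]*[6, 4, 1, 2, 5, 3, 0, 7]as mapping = [0→7, 1→4, 2→2, 3→0, 4→5, 5→3, 6→1, 7→6]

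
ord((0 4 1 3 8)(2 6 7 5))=20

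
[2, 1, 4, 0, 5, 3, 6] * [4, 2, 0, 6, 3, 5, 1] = [0, 2, 3, 4, 5, 6, 1]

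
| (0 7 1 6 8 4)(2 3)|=6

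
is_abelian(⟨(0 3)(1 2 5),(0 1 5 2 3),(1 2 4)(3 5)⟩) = no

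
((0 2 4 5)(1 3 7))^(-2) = (0 4)(1 3 7)(2 5)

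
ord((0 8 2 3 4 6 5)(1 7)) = 14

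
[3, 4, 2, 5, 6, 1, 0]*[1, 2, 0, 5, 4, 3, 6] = [5, 4, 0, 3, 6, 2, 1]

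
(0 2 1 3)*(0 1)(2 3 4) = (0 3 1 4 2)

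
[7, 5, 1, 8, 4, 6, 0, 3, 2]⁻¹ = [6, 2, 8, 7, 4, 1, 5, 0, 3]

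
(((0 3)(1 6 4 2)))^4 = ()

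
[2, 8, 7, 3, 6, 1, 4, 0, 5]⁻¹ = [7, 5, 0, 3, 6, 8, 4, 2, 1]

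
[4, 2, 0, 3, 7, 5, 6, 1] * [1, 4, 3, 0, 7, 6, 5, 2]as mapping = [0→7, 1→3, 2→1, 3→0, 4→2, 5→6, 6→5, 7→4]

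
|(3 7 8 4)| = 4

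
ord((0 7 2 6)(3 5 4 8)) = 4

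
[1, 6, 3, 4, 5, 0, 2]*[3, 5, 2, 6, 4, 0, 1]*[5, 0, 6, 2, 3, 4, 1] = [4, 0, 1, 3, 5, 2, 6]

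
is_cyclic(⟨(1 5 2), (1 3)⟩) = no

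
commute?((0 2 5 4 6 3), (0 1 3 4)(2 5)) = no:(0 2 5 4 6 3) * (0 1 3 4)(2 5) = (0 5)(1 3)(4 6), (0 1 3 4)(2 5) * (0 2 5 4 6 3) = (0 1)(2 4)(3 6)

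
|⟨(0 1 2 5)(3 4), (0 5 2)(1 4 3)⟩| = 360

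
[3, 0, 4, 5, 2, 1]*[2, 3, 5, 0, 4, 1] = [0, 2, 4, 1, 5, 3]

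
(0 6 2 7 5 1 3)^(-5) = (0 2 5 3 6 7 1)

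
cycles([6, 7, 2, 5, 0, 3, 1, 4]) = (0 6 1 7 4)(3 5)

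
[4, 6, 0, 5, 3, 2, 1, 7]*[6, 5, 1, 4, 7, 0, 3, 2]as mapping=[0→7, 1→3, 2→6, 3→0, 4→4, 5→1, 6→5, 7→2]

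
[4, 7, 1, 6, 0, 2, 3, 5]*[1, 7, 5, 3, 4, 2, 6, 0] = [4, 0, 7, 6, 1, 5, 3, 2]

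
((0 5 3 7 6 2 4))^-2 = (0 2 7 5 4 6 3)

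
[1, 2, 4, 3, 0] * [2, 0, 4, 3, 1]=[0, 4, 1, 3, 2] 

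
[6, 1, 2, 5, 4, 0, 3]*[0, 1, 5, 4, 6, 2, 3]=[3, 1, 5, 2, 6, 0, 4]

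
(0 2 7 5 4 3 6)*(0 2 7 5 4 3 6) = (0 7 4 6 2 5 3)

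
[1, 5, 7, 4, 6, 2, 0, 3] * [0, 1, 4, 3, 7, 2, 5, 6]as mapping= [0→1, 1→2, 2→6, 3→7, 4→5, 5→4, 6→0, 7→3]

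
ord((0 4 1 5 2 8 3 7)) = 8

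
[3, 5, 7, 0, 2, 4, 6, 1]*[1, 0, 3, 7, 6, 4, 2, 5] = [7, 4, 5, 1, 3, 6, 2, 0]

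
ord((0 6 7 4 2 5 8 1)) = 8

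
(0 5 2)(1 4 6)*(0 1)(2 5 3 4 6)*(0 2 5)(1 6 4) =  (0 3 1 4 5)(2 6)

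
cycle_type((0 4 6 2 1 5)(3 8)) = 2.6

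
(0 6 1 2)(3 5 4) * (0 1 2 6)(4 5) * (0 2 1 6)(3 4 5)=(0 2 6 1)(3 5)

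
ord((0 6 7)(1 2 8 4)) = 12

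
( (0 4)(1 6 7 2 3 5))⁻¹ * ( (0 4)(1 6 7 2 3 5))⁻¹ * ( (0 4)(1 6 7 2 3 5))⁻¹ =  (0 4)(1 2)(3 6)(5 7)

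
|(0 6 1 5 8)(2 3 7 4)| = 20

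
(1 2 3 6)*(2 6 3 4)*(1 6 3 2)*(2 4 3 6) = (1 6 2 3 4)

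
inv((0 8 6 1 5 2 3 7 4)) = (0 4 7 3 2 5 1 6 8)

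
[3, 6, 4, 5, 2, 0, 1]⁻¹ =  [5, 6, 4, 0, 2, 3, 1]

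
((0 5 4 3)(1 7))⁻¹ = (0 3 4 5)(1 7)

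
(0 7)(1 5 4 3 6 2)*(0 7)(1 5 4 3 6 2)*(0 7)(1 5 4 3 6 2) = (0 7)(1 3)(2 4)(5 6)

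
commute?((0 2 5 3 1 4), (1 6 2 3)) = no:(0 2 5 3 1 4)*(1 6 2 3) = (0 3 6 2 5 1 4), (1 6 2 3)*(0 2 5 3 1 4) = (0 2 1 6 5 3 4)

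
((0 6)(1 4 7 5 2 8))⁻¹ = (0 6)(1 8 2 5 7 4)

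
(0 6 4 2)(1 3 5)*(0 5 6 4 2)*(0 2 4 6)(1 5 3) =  (0 6 4 2 3)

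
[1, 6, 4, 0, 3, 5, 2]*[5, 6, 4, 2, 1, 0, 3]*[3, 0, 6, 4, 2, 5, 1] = [1, 4, 0, 5, 6, 3, 2]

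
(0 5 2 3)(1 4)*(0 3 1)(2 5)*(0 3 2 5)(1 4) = (0 5)(2 4 3)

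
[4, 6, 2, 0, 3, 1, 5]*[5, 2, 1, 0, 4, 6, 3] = [4, 3, 1, 5, 0, 2, 6]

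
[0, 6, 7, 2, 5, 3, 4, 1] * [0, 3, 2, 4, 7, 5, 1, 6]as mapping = [0→0, 1→1, 2→6, 3→2, 4→5, 5→4, 6→7, 7→3]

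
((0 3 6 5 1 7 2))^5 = (0 7 5 3 2 1 6)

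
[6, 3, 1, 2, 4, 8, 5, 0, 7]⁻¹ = [7, 2, 3, 1, 4, 6, 0, 8, 5]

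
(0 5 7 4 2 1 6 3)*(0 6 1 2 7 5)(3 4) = (3 6 4 7)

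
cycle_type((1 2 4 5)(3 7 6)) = 3.4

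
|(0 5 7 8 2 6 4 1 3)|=9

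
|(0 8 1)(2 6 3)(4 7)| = 6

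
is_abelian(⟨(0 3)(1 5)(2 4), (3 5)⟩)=no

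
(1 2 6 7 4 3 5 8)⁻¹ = (1 8 5 3 4 7 6 2)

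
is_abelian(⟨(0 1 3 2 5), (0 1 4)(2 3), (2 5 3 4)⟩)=no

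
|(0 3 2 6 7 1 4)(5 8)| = 14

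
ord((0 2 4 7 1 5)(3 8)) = 6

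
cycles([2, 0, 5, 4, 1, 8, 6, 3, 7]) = (0 2 5 8 7 3 4 1)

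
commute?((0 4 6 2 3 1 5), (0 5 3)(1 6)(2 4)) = no:(0 4 6 2 3 1 5)*(0 5 3)(1 6)(2 4) = (0 2)(1 3 6 4), (0 5 3)(1 6)(2 4)*(0 4 6 2 3 1 5) = (1 2 6 5)(3 4)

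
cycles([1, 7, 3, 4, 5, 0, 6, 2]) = (0 1 7 2 3 4 5)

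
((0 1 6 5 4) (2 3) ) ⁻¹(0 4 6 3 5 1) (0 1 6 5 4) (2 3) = (0 5 2 4 6 1) 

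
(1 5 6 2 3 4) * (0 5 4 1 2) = (0 5 6)(1 4 2 3)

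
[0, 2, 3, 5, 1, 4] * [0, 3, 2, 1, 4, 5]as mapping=[0→0, 1→2, 2→1, 3→5, 4→3, 5→4]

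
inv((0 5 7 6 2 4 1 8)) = (0 8 1 4 2 6 7 5)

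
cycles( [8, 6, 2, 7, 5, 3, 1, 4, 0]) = (0 8)(1 6)(3 7 4 5)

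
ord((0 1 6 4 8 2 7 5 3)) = 9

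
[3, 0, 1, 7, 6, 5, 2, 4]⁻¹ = [1, 2, 6, 0, 7, 5, 4, 3]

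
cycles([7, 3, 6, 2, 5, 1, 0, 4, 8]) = (0 7 4 5 1 3 2 6)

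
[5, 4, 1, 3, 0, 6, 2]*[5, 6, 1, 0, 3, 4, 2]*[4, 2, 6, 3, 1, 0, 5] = [1, 3, 5, 4, 0, 6, 2]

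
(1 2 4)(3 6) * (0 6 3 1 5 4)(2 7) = (0 6 1 7 2)(4 5)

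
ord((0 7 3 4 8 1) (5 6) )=6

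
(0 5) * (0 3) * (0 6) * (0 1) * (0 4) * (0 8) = (0 5 3 6 1 4 8) 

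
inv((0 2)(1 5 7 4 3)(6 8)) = (0 2)(1 3 4 7 5)(6 8)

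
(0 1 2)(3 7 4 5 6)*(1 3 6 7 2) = (0 3 2)(4 5 7)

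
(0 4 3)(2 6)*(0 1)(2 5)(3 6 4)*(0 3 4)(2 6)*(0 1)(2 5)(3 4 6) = (0 6 2 1 4 5 3)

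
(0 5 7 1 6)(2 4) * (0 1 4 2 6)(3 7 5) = (0 3 7 4 6 1)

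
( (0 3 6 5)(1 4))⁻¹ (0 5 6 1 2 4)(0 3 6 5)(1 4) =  (0 5 4 2 1 3)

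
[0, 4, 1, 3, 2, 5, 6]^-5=[0, 4, 1, 3, 2, 5, 6]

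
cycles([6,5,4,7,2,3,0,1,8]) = (0 6)(1 5 3 7)(2 4)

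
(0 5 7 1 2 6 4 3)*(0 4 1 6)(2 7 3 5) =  (0 2)(1 7 6)(3 4 5)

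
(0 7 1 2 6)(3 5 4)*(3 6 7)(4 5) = (0 3 4 6)(1 2 7)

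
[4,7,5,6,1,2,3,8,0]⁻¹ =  [8,4,5,6,0,2,3,1,7]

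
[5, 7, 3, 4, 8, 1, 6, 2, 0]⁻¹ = [8, 5, 7, 2, 3, 0, 6, 1, 4]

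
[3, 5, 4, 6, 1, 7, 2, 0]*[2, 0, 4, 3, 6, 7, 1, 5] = [3, 7, 6, 1, 0, 5, 4, 2]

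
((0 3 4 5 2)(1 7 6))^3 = (0 5 3 2 4)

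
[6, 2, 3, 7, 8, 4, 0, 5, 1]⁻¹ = [6, 8, 1, 2, 5, 7, 0, 3, 4]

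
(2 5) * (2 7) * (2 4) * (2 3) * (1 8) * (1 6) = (1 8 6)(2 5 7 4 3)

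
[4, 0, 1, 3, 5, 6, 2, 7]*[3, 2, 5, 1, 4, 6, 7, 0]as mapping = [0→4, 1→3, 2→2, 3→1, 4→6, 5→7, 6→5, 7→0]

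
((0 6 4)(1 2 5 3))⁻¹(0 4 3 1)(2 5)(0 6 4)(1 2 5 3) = (0 1 2 6)(3 5)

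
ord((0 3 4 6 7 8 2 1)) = 8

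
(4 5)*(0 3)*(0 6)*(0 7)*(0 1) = (0 3 6 7 1)(4 5)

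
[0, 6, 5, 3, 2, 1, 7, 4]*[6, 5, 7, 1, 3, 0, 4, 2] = [6, 4, 0, 1, 7, 5, 2, 3]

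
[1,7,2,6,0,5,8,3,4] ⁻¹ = [4,0,2,7,8,5,3,1,6] 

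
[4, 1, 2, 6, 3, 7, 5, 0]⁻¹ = [7, 1, 2, 4, 0, 6, 3, 5]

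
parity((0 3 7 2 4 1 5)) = even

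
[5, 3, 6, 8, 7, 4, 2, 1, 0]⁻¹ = [8, 7, 6, 1, 5, 0, 2, 4, 3]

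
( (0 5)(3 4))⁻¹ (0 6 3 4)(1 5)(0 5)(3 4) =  (0 1)(3 5 6 4)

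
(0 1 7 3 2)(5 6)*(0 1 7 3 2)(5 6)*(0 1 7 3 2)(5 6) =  (0 3 1 2 7)(5 6)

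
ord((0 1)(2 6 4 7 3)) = 10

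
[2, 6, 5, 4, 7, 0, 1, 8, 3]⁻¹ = [5, 6, 0, 8, 3, 2, 1, 4, 7]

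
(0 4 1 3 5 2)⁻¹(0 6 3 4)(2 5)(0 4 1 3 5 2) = (0 2)(1 4 6 5)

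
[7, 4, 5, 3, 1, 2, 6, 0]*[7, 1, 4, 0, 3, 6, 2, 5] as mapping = [0→5, 1→3, 2→6, 3→0, 4→1, 5→4, 6→2, 7→7] 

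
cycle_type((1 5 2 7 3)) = 5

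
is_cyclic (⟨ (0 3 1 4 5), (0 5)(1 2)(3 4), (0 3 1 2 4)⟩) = no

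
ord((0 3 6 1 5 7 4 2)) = 8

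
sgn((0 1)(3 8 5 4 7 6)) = 1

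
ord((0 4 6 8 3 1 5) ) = 7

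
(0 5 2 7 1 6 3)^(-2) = (0 6 7 5 3 1 2)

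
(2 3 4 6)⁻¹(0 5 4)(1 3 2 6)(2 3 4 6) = (0 5 6)(1 4 3 2)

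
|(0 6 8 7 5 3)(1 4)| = 6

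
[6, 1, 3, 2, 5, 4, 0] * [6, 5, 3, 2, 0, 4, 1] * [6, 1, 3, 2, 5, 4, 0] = [1, 4, 3, 2, 5, 6, 0] 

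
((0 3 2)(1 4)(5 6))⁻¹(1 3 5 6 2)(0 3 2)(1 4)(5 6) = (0 4 2 6 5)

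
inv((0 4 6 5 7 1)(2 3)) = (0 1 7 5 6 4)(2 3)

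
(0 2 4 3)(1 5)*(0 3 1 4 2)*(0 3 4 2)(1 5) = (0 3 4 5 2)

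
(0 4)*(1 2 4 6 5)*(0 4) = (0 6 5 1 2)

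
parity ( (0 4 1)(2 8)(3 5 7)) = odd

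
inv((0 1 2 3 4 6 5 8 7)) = (0 7 8 5 6 4 3 2 1)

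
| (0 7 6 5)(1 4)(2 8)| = 4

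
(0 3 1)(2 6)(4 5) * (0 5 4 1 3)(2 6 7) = (1 5)(2 7)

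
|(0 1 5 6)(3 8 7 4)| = 4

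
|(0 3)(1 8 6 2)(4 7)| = 4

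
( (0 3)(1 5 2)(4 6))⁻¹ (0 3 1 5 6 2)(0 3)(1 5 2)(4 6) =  (0 5 2 4 1 3)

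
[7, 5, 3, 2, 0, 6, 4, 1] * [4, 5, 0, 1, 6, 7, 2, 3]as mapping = [0→3, 1→7, 2→1, 3→0, 4→4, 5→2, 6→6, 7→5]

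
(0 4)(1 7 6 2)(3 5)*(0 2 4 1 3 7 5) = (0 1 5 7 6 4 2 3)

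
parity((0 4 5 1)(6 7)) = even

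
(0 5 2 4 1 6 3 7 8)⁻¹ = (0 8 7 3 6 1 4 2 5)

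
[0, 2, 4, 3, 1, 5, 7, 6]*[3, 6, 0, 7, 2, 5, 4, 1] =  [3, 0, 2, 7, 6, 5, 1, 4]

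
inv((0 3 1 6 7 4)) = (0 4 7 6 1 3)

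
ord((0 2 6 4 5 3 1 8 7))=9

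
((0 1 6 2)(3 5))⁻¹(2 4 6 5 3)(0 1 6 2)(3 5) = (0 4 2 3 5)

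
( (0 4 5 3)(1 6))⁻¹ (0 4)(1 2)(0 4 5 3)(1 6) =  (2 6)(4 5)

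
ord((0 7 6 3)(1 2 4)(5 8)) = 12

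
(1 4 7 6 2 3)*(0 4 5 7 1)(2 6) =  (0 4 1 5 7 2 3)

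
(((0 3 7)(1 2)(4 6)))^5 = (0 7 3)(1 2)(4 6)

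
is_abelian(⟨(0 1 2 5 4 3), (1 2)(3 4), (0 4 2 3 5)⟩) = no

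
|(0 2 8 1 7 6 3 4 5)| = 9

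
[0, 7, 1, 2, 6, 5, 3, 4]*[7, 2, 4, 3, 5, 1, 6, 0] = [7, 0, 2, 4, 6, 1, 3, 5] 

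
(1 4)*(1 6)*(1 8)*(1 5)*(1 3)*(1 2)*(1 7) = (1 4 6 8 5 3 2 7)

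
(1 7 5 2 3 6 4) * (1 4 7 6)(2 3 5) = (1 6 7 2 5 3)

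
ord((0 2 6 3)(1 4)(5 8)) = 4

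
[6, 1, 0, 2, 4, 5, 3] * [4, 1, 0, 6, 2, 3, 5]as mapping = [0→5, 1→1, 2→4, 3→0, 4→2, 5→3, 6→6]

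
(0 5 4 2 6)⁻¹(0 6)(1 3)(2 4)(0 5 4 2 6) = (0 5)(1 3)(2 6)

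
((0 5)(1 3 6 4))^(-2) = (1 6)(3 4)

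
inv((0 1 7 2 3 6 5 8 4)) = (0 4 8 5 6 3 2 7 1)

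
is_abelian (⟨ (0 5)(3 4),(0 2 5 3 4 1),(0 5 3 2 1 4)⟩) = no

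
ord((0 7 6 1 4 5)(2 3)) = 6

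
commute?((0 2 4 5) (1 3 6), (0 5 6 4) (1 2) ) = no:(0 2 4 5) (1 3 6) * (0 5 6 4) (1 2) = (0 1 3 4 6 2), (0 5 6 4) (1 2) * (0 2 4 5) (1 3 6) = (1 4 2 3 6 5) 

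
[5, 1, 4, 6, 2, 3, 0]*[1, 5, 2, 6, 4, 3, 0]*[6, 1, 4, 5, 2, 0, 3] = [5, 0, 2, 6, 4, 3, 1]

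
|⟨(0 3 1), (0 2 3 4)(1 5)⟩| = 36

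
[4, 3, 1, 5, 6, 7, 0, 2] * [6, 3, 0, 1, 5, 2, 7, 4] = [5, 1, 3, 2, 7, 4, 6, 0]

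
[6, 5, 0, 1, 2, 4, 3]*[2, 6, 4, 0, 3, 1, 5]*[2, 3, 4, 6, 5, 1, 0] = [1, 3, 4, 0, 5, 6, 2]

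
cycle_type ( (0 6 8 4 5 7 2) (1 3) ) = 2.7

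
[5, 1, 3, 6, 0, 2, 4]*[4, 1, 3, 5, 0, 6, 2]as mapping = [0→6, 1→1, 2→5, 3→2, 4→4, 5→3, 6→0]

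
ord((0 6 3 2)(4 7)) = 4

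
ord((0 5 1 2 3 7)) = 6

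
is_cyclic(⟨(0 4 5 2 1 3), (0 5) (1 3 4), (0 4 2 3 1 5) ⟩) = no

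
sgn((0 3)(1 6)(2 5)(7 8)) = 1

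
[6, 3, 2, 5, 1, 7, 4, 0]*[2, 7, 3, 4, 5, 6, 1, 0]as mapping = [0→1, 1→4, 2→3, 3→6, 4→7, 5→0, 6→5, 7→2]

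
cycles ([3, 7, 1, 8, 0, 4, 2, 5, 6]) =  (0 3 8 6 2 1 7 5 4) 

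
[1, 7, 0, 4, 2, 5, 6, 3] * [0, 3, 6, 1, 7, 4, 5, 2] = [3, 2, 0, 7, 6, 4, 5, 1]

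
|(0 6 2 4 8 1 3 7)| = 8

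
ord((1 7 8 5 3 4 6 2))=8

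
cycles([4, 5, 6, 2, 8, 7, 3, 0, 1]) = (0 4 8 1 5 7)(2 6 3)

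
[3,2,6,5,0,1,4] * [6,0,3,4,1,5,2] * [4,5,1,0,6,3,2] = [6,0,1,3,2,4,5]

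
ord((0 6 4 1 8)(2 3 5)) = 15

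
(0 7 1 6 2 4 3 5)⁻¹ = (0 5 3 4 2 6 1 7)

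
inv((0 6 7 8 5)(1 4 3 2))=(0 5 8 7 6)(1 2 3 4)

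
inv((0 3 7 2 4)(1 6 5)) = (0 4 2 7 3)(1 5 6)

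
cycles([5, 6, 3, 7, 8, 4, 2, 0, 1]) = (0 5 4 8 1 6 2 3 7)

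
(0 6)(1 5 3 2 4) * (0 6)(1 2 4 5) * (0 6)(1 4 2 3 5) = (0 6)(1 4 3 2)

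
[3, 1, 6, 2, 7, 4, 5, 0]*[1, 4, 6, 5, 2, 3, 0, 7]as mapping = [0→5, 1→4, 2→0, 3→6, 4→7, 5→2, 6→3, 7→1]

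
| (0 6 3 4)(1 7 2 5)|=4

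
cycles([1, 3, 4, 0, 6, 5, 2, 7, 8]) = (0 1 3)(2 4 6)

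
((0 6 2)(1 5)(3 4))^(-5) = (0 6 2)(1 5)(3 4)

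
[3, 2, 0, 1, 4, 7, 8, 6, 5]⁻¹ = [2, 3, 1, 0, 4, 8, 7, 5, 6]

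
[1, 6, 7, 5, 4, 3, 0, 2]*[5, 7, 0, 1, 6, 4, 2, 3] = [7, 2, 3, 4, 6, 1, 5, 0]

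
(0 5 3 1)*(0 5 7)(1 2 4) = (0 7)(1 5 3 2 4)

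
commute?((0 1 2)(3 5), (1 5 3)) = no:(0 1 2)(3 5)*(1 5 3) = (0 5 1 2), (1 5 3)*(0 1 2)(3 5) = (0 1 3 2)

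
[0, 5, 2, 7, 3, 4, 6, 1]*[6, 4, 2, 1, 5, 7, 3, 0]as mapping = [0→6, 1→7, 2→2, 3→0, 4→1, 5→5, 6→3, 7→4]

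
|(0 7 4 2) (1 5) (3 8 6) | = 12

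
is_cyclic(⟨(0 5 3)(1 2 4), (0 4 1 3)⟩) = no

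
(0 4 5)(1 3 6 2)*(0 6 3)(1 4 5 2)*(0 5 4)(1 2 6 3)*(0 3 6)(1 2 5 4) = (0 1 4)(2 3)(5 6)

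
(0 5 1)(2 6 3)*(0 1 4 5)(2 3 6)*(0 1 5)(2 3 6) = (0 1 5 4)(2 3 6)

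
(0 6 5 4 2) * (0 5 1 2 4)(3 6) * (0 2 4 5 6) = (0 3)(1 4 5 2 6)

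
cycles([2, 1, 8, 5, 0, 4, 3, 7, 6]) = (0 2 8 6 3 5 4)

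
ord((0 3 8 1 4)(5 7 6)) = 15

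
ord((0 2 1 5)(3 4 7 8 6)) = 20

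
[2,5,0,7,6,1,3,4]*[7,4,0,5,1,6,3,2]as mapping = [0→0,1→6,2→7,3→2,4→3,5→4,6→5,7→1]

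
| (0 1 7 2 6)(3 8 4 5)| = 20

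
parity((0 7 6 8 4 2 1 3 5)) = even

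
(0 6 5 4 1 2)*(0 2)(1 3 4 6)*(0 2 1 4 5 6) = (0 4 3 5)(1 2)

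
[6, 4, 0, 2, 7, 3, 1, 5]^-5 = [4, 5, 1, 6, 3, 0, 7, 2]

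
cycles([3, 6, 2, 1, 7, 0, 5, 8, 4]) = (0 3 1 6 5)(4 7 8)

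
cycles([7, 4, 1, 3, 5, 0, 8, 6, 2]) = (0 7 6 8 2 1 4 5)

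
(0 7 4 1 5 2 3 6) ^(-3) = (0 2 4 6 5 7 3 1) 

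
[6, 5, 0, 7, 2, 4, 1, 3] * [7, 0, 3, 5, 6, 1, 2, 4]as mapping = [0→2, 1→1, 2→7, 3→4, 4→3, 5→6, 6→0, 7→5]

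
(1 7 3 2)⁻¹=(1 2 3 7)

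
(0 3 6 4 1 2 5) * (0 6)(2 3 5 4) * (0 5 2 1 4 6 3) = (0 2 6 1)(3 5)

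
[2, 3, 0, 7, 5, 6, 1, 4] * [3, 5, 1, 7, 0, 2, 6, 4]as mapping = [0→1, 1→7, 2→3, 3→4, 4→2, 5→6, 6→5, 7→0]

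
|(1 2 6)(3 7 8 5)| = 12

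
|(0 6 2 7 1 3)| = 6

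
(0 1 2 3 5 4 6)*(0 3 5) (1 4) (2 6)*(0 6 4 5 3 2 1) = (0 5) (1 4) (2 3 6) 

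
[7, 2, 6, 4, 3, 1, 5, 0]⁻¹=[7, 5, 1, 4, 3, 6, 2, 0]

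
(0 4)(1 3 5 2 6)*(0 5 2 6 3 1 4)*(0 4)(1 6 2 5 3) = (0 4 3 5 2 1 6)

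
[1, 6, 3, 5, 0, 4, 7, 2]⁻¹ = [4, 0, 7, 2, 5, 3, 1, 6]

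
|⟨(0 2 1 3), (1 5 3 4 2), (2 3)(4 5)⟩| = 720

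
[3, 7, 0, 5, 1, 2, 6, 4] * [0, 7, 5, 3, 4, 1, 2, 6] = [3, 6, 0, 1, 7, 5, 2, 4]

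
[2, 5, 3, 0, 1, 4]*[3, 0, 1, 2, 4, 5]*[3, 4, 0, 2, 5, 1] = [4, 1, 0, 2, 3, 5]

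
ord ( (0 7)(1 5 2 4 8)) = 10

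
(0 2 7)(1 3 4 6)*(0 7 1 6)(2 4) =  (0 4)(1 3 2)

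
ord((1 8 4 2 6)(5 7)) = 10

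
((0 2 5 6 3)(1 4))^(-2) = (0 6 2 3 5)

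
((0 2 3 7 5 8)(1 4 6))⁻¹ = (0 8 5 7 3 2)(1 6 4)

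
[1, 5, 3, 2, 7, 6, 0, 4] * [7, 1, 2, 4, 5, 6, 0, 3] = [1, 6, 4, 2, 3, 0, 7, 5]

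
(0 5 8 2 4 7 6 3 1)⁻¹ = (0 1 3 6 7 4 2 8 5)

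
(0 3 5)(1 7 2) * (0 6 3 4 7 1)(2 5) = (0 4 7 5 6 3 2)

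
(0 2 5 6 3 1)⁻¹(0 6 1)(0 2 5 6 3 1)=(0 2 3)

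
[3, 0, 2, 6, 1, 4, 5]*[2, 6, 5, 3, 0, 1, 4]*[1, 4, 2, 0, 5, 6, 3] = [0, 2, 6, 5, 3, 1, 4]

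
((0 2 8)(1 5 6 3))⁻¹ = (0 8 2)(1 3 6 5)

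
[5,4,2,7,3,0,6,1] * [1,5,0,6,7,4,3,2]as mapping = [0→4,1→7,2→0,3→2,4→6,5→1,6→3,7→5]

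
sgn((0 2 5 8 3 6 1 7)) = -1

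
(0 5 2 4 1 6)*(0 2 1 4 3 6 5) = (1 5)(2 3 6)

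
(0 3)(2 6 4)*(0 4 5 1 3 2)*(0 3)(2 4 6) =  (0 4 3 6 5 1)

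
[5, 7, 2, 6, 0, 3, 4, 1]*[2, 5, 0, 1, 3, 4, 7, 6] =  [4, 6, 0, 7, 2, 1, 3, 5]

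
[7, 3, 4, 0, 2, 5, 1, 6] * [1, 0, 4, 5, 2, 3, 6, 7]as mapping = [0→7, 1→5, 2→2, 3→1, 4→4, 5→3, 6→0, 7→6]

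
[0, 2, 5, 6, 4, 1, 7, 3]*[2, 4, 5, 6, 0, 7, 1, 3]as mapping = [0→2, 1→5, 2→7, 3→1, 4→0, 5→4, 6→3, 7→6]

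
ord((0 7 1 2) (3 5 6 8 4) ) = 20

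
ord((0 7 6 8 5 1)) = 6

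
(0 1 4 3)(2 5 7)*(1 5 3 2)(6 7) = (0 5 6 7 1 4 2 3)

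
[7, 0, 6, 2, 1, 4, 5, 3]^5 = [5, 6, 0, 1, 2, 3, 7, 4]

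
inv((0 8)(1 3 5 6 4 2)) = (0 8)(1 2 4 6 5 3)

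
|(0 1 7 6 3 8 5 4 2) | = 9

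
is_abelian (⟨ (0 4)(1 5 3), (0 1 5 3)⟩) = no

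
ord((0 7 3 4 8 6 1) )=7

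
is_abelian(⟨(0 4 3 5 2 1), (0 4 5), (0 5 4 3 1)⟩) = no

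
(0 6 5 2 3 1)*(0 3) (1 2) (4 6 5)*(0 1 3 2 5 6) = (0 6 4) (1 2) (3 5) 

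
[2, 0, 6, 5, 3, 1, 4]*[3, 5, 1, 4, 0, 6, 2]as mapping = [0→1, 1→3, 2→2, 3→6, 4→4, 5→5, 6→0]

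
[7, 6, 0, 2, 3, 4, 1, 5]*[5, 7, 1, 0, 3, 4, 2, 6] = [6, 2, 5, 1, 0, 3, 7, 4]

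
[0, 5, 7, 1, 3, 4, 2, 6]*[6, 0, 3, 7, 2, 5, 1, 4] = [6, 5, 4, 0, 7, 2, 3, 1]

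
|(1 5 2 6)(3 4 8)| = 12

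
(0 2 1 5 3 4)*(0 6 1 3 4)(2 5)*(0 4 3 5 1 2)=(0 1)(2 5 3 4 6)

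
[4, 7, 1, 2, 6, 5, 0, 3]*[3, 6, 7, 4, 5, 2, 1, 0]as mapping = [0→5, 1→0, 2→6, 3→7, 4→1, 5→2, 6→3, 7→4]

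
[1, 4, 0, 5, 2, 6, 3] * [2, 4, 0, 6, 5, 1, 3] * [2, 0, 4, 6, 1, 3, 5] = [1, 3, 4, 0, 2, 6, 5]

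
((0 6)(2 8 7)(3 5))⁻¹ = (0 6)(2 7 8)(3 5)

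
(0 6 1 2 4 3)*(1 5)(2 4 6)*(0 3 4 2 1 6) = (0 1 2)(5 6)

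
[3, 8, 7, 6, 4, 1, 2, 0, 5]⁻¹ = [7, 5, 6, 0, 4, 8, 3, 2, 1]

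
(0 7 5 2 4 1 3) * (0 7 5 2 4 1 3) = (0 5 4 3 7 2 1)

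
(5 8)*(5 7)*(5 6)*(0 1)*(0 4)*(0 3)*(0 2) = (0 1 4 3 2)(5 8 7 6)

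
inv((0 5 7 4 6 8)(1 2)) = (0 8 6 4 7 5)(1 2)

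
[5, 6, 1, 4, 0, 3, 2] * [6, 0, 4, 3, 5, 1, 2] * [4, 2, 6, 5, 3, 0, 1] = [2, 6, 4, 0, 1, 5, 3]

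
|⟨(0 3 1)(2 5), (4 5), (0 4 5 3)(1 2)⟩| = 720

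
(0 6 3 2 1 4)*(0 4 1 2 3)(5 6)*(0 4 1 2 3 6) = (0 5)(1 2 3 6 4)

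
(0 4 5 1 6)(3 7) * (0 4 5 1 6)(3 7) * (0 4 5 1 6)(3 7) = (0 1 4 6 5)(3 7)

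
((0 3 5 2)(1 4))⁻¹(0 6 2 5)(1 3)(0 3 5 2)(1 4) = (0 2 3 6)(4 5)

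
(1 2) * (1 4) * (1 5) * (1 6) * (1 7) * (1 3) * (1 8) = (1 2 4 5 6 7 3 8)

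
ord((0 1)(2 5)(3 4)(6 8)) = 2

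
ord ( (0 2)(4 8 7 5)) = 4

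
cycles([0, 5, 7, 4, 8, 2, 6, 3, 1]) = (1 5 2 7 3 4 8)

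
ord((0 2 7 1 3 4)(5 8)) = 6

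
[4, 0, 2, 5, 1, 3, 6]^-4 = [1, 4, 2, 3, 0, 5, 6]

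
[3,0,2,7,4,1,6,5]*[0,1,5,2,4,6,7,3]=[2,0,5,3,4,1,7,6]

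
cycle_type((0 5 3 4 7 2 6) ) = 7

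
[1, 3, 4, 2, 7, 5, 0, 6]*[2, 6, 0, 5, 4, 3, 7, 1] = [6, 5, 4, 0, 1, 3, 2, 7]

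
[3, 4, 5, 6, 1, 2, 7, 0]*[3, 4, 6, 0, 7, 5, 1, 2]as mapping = [0→0, 1→7, 2→5, 3→1, 4→4, 5→6, 6→2, 7→3]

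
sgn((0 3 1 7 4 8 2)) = 1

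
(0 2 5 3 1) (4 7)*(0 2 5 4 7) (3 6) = (0 5 6 3 1 2 4) 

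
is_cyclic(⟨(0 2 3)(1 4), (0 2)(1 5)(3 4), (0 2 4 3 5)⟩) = no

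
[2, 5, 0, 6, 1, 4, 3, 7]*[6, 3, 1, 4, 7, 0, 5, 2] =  [1, 0, 6, 5, 3, 7, 4, 2]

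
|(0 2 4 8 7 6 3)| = 7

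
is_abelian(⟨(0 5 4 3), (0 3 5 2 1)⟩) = no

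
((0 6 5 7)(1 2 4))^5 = (0 6 5 7)(1 4 2)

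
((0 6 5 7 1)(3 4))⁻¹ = (0 1 7 5 6)(3 4)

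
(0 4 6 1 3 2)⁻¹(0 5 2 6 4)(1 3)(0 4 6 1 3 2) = (0 1 6 4 5)(2 3)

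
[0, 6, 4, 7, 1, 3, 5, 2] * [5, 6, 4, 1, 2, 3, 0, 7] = [5, 0, 2, 7, 6, 1, 3, 4]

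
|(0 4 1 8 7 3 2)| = 7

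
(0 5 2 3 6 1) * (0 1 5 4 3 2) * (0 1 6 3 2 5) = (0 4 2 5 1 6)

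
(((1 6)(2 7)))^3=(1 6)(2 7)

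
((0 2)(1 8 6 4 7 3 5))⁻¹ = (0 2)(1 5 3 7 4 6 8)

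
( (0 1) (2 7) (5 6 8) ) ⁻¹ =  (0 1) (2 7) (5 8 6) 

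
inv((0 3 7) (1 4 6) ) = (0 7 3) (1 6 4) 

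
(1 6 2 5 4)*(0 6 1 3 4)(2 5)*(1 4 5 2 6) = (0 1 4 3 5)(2 6)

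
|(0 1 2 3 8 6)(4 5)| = 6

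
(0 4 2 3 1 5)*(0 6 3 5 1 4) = (2 5 6 3 4)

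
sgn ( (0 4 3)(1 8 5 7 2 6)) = -1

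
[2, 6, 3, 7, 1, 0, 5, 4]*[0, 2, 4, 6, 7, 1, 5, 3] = [4, 5, 6, 3, 2, 0, 1, 7]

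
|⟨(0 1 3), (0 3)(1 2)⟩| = 12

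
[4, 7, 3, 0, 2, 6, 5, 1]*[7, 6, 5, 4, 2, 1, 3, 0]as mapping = [0→2, 1→0, 2→4, 3→7, 4→5, 5→3, 6→1, 7→6]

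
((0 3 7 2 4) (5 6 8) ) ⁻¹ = (0 4 2 7 3) (5 8 6) 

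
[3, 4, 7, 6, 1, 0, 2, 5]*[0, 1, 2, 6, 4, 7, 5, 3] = [6, 4, 3, 5, 1, 0, 2, 7]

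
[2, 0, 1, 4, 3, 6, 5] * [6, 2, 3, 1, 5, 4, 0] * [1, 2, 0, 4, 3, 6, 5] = [4, 5, 0, 6, 2, 1, 3]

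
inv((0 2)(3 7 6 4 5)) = (0 2)(3 5 4 6 7)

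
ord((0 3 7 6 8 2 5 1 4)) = 9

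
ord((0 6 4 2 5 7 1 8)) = 8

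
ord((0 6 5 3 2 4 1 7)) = 8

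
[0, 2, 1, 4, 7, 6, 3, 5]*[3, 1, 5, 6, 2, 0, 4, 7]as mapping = [0→3, 1→5, 2→1, 3→2, 4→7, 5→4, 6→6, 7→0]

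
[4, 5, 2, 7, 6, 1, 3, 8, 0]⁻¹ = [8, 5, 2, 6, 0, 1, 4, 3, 7]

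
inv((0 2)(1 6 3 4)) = (0 2)(1 4 3 6)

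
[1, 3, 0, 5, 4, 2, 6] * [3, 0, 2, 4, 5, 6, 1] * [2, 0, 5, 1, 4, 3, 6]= [2, 4, 1, 6, 3, 5, 0]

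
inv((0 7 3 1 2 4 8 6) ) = (0 6 8 4 2 1 3 7) 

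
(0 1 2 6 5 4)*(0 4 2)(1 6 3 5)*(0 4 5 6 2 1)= (0 2 3 6)(1 4 5)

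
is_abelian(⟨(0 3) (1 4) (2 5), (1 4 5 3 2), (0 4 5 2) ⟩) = no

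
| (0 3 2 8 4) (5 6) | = 10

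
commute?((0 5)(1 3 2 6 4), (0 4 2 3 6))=no:(0 5)(1 3 2 6 4)*(0 4 2 3 6)=(0 5 4 1 6 2), (0 4 2 3 6)*(0 5)(1 3 2 6 4)=(0 1 3 4 6 5)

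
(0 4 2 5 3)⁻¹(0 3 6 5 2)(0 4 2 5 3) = (0 6 3 5 4)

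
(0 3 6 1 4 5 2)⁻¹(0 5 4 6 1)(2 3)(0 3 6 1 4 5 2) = (0 6)(1 4 3 2 5)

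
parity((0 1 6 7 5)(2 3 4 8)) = odd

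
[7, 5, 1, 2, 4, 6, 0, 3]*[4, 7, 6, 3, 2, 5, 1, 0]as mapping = [0→0, 1→5, 2→7, 3→6, 4→2, 5→1, 6→4, 7→3]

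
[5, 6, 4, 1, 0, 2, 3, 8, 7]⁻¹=[4, 3, 5, 6, 2, 0, 1, 8, 7]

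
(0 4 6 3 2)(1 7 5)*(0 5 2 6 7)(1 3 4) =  (0 1)(2 5 3 6 4 7)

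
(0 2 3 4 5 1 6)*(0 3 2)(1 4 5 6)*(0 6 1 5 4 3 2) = (0 6 2)(1 5 3 4)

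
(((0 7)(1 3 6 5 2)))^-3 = (0 7)(1 6 2 3 5)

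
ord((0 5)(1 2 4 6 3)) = 10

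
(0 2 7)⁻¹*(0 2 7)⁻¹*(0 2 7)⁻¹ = ()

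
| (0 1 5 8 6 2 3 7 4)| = 9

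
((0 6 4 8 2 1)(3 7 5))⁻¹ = (0 1 2 8 4 6)(3 5 7)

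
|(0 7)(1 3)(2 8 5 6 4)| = 10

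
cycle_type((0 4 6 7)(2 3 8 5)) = 4^2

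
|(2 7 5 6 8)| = 5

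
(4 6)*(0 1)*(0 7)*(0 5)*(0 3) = (0 1 7 5 3)(4 6)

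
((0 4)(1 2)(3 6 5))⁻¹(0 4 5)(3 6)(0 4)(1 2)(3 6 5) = (0 3 4)(5 6)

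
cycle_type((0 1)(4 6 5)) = 2.3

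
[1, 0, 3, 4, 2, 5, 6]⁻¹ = [1, 0, 4, 2, 3, 5, 6]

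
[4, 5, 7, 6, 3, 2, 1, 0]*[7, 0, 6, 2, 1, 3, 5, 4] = [1, 3, 4, 5, 2, 6, 0, 7]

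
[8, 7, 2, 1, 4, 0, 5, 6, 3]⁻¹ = [5, 3, 2, 8, 4, 6, 7, 1, 0]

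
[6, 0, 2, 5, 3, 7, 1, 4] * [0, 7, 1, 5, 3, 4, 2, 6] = [2, 0, 1, 4, 5, 6, 7, 3]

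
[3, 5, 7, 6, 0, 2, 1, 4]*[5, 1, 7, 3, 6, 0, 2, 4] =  [3, 0, 4, 2, 5, 7, 1, 6]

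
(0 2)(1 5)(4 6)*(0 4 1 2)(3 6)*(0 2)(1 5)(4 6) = (0 2 6 5)(3 4)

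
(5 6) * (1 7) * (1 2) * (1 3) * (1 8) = (1 7 2 3 8)(5 6)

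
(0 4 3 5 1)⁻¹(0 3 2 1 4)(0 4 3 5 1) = (0 3 4 5 2)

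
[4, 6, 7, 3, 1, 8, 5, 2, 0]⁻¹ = [8, 4, 7, 3, 0, 6, 1, 2, 5]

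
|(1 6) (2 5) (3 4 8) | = 6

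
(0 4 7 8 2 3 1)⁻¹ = (0 1 3 2 8 7 4)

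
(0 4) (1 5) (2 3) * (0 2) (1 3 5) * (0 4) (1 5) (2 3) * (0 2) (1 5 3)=(0 2 5) (1 3 4) 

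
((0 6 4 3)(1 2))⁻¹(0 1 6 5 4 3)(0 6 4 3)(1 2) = (0 6 2 4 5 3)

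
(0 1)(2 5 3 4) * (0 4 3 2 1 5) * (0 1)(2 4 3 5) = (0 2 1 3 5 4)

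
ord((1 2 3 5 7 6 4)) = 7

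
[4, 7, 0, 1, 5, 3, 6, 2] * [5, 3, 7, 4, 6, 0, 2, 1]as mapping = [0→6, 1→1, 2→5, 3→3, 4→0, 5→4, 6→2, 7→7]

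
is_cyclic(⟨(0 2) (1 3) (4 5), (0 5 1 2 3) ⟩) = no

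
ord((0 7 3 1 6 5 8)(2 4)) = 14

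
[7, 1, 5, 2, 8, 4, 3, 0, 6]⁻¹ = [7, 1, 3, 6, 5, 2, 8, 0, 4]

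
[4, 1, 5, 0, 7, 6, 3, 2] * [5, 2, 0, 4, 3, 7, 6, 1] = [3, 2, 7, 5, 1, 6, 4, 0]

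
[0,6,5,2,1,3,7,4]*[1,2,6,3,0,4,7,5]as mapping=[0→1,1→7,2→4,3→6,4→2,5→3,6→5,7→0]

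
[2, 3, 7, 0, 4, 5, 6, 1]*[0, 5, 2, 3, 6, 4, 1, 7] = [2, 3, 7, 0, 6, 4, 1, 5]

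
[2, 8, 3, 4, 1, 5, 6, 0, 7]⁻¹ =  [7, 4, 0, 2, 3, 5, 6, 8, 1]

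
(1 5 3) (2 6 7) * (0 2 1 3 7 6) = (0 2) (1 5 7) 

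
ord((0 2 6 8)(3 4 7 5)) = 4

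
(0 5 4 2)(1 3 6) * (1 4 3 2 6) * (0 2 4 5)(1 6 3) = (1 4 3 6 5)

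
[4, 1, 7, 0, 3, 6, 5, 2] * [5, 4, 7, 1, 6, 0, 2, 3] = [6, 4, 3, 5, 1, 2, 0, 7] 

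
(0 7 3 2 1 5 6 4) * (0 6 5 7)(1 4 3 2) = (1 7 2 4 6 3)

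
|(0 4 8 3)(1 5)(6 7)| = 4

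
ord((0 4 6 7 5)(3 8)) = 10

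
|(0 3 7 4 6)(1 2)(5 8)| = 10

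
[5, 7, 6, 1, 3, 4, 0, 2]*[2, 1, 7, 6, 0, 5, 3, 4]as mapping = [0→5, 1→4, 2→3, 3→1, 4→6, 5→0, 6→2, 7→7]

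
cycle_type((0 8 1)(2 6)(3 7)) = 2^2.3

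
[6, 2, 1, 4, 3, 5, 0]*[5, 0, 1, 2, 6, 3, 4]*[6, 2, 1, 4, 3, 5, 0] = [3, 2, 6, 0, 1, 4, 5]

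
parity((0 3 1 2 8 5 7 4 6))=even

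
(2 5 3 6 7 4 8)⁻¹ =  (2 8 4 7 6 3 5)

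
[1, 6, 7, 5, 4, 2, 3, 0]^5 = [2, 7, 3, 1, 4, 6, 0, 5]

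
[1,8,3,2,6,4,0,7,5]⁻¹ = [6,0,3,2,5,8,4,7,1]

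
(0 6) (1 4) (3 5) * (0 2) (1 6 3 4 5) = (0 3 1 5 4 6 2) 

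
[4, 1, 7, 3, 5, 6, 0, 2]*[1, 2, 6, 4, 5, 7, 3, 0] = [5, 2, 0, 4, 7, 3, 1, 6]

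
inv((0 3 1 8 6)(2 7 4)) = (0 6 8 1 3)(2 4 7)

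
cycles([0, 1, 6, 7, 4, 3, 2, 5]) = (2 6)(3 7 5)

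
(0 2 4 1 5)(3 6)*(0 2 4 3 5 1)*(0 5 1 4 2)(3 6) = (0 2 6 1 4 5)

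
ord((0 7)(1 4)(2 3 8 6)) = 4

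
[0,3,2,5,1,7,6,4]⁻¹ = [0,4,2,1,7,3,6,5]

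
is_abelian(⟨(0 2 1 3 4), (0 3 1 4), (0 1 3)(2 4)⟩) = no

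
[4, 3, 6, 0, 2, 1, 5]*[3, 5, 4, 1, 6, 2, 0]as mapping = [0→6, 1→1, 2→0, 3→3, 4→4, 5→5, 6→2]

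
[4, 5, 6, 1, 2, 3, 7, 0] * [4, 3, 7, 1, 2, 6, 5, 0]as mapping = [0→2, 1→6, 2→5, 3→3, 4→7, 5→1, 6→0, 7→4]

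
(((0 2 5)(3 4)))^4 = (0 2 5)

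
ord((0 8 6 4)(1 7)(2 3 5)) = 12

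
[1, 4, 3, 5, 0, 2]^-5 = [1, 4, 3, 5, 0, 2]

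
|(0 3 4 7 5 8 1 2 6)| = 9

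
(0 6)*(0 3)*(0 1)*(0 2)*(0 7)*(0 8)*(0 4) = (0 6 3 1 2 7 8 4)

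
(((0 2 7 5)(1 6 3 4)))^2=(0 7)(1 3)(2 5)(4 6)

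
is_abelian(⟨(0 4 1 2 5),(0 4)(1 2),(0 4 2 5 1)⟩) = no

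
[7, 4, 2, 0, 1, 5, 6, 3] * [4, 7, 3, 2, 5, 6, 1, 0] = [0, 5, 3, 4, 7, 6, 1, 2]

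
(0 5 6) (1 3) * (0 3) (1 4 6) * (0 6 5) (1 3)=(1 6) (3 4 5) 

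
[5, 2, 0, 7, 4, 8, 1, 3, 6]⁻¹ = [2, 6, 1, 7, 4, 0, 8, 3, 5]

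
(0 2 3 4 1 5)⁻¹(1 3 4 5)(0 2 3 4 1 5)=(0 5 4 1)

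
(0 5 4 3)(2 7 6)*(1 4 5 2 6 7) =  (0 2 1 4 3)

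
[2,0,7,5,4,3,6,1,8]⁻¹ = [1,7,0,5,4,3,6,2,8]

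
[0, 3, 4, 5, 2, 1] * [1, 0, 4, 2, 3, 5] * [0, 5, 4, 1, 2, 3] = [5, 4, 1, 3, 2, 0]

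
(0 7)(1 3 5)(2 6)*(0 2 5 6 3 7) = (1 7 2 3 6 5)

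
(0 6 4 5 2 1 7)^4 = (0 2 6 1 4 7 5)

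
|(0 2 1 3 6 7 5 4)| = 8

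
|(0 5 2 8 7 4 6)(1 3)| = 14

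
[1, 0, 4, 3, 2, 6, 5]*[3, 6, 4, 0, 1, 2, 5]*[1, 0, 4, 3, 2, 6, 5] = [5, 3, 0, 1, 2, 6, 4]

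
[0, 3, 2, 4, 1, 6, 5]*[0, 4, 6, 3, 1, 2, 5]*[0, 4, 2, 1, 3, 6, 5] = [0, 1, 5, 4, 3, 6, 2]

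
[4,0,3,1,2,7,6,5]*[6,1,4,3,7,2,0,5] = [7,6,3,1,4,5,0,2]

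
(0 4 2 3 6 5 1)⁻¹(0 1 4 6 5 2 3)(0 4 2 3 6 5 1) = (0 2 5 1 3 6 4)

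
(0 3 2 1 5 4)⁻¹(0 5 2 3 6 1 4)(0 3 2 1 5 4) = (0 3 4 1 2 6 5)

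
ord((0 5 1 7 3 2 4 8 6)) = 9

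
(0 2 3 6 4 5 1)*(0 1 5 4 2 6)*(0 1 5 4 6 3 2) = (0 3 1 5 4 6)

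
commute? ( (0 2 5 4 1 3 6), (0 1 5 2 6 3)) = no: (0 2 5 4 1 3 6)*(0 1 5 2 6 3) = (0 6 1)(4 5), (0 1 5 2 6 3)*(0 2 5 4 1 3 6) = (0 3 2)(1 4)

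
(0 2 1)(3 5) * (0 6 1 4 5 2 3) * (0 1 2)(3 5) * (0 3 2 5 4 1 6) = (0 4 2 1)(5 6)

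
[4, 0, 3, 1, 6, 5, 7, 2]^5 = [3, 2, 6, 7, 1, 5, 0, 4]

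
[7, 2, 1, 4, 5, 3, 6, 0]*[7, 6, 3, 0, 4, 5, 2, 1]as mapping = [0→1, 1→3, 2→6, 3→4, 4→5, 5→0, 6→2, 7→7]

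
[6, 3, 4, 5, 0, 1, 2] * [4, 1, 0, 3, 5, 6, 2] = [2, 3, 5, 6, 4, 1, 0]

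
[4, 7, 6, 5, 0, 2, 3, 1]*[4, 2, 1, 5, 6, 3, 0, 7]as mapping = [0→6, 1→7, 2→0, 3→3, 4→4, 5→1, 6→5, 7→2]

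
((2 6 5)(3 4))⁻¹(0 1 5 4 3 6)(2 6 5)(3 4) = (0 1 2 3 4 5)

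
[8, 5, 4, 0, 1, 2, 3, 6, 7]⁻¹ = [3, 4, 5, 6, 2, 1, 7, 8, 0]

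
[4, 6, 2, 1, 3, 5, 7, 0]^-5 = [4, 6, 2, 1, 3, 5, 7, 0]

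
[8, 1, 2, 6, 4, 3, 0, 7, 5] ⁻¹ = [6, 1, 2, 5, 4, 8, 3, 7, 0] 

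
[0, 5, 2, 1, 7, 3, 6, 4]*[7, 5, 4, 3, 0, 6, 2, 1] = [7, 6, 4, 5, 1, 3, 2, 0]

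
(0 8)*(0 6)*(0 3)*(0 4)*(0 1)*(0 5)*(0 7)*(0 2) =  (0 8 6 3 4 1 5 7 2)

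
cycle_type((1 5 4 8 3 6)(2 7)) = 2.6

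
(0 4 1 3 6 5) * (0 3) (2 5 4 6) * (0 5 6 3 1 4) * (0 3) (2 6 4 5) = (1 2 4 5) (3 6) 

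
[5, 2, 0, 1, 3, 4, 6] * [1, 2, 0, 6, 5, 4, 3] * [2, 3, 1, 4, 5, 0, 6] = [5, 2, 3, 1, 6, 0, 4]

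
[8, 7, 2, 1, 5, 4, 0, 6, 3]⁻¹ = [6, 3, 2, 8, 5, 4, 7, 1, 0]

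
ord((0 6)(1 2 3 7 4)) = 10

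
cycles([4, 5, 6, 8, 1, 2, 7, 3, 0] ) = (0 4 1 5 2 6 7 3 8)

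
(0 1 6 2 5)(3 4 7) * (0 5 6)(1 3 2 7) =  (0 3 4 1)(2 6 7)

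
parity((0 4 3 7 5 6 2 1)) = odd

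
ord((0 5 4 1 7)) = 5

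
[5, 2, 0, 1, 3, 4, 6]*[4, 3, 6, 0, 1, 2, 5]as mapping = [0→2, 1→6, 2→4, 3→3, 4→0, 5→1, 6→5]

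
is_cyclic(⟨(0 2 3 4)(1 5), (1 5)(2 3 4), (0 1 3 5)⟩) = no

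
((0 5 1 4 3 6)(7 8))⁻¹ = (0 6 3 4 1 5)(7 8)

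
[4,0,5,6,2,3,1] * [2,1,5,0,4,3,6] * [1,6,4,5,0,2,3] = [0,4,5,3,2,1,6] 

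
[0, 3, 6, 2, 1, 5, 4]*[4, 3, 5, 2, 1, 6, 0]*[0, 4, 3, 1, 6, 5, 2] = [6, 3, 0, 5, 1, 2, 4]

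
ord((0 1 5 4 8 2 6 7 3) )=9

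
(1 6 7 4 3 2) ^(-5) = (1 6 7 4 3 2) 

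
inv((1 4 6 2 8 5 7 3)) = (1 3 7 5 8 2 6 4)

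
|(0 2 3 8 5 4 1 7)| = 8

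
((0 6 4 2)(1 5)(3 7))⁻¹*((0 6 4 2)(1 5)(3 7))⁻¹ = (0 4)(2 6)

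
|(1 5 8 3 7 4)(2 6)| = 6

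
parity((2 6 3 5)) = odd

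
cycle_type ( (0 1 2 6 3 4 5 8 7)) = 9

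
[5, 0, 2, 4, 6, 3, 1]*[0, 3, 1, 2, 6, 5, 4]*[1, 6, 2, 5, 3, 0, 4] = [0, 1, 6, 4, 3, 2, 5]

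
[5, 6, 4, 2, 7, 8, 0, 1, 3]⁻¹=[6, 7, 3, 8, 2, 0, 1, 4, 5]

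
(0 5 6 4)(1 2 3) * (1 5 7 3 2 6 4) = (0 7 3 5 4)(1 6)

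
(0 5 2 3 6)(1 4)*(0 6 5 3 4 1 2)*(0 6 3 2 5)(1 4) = (0 2 1 4 5 6 3)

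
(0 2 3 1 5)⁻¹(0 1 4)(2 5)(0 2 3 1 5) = (0 3)(2 5 4)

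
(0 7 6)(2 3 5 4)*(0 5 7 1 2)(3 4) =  (0 1 2 4)(3 7 6 5)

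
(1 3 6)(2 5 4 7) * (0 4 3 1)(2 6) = (0 4 7 6)(2 5 3)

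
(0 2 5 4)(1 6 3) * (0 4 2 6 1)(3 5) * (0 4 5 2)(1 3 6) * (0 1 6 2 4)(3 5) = (0 6 4 3)(1 5)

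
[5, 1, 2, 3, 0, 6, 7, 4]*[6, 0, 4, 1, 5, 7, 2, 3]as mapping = [0→7, 1→0, 2→4, 3→1, 4→6, 5→2, 6→3, 7→5]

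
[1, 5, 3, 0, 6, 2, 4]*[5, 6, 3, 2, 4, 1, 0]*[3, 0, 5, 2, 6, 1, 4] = [4, 0, 5, 1, 3, 2, 6]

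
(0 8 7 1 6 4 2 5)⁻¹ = (0 5 2 4 6 1 7 8)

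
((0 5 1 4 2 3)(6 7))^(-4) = (0 1 2)(3 5 4)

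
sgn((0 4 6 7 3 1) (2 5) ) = 1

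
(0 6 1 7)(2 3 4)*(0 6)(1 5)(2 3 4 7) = (1 2 4 3 7 6 5)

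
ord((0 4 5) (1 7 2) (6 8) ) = 6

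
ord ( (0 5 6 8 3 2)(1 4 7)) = 6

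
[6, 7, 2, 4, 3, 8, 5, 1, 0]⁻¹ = [8, 7, 2, 4, 3, 6, 0, 1, 5]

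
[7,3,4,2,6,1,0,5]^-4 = [3,6,7,0,5,4,1,2]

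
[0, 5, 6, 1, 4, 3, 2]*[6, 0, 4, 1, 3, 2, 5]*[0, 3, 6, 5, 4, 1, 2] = [2, 6, 1, 0, 5, 3, 4]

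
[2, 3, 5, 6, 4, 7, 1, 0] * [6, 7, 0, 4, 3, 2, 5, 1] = [0, 4, 2, 5, 3, 1, 7, 6]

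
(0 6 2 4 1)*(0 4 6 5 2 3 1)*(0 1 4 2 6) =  (0 5 6 3 4 1 2)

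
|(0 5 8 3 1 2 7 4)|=8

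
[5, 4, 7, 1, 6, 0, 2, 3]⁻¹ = [5, 3, 6, 7, 1, 0, 4, 2]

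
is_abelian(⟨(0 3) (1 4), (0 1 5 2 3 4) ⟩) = no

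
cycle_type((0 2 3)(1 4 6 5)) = 3.4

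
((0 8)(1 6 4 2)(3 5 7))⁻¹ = (0 8)(1 2 4 6)(3 7 5)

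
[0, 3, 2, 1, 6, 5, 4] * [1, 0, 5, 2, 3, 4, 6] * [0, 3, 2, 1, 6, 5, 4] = [3, 2, 5, 0, 4, 6, 1]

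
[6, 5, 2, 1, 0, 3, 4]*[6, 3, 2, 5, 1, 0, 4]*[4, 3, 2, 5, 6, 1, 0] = [6, 4, 2, 5, 0, 1, 3]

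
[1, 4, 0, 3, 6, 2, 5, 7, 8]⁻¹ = [2, 0, 5, 3, 1, 6, 4, 7, 8]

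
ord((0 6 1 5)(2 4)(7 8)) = 4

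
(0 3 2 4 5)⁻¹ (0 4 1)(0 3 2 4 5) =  (1 3 5)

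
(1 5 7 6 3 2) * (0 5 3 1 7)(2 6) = (0 5)(1 3 6)(2 7)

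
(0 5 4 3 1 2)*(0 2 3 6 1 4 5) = (1 3 4 6)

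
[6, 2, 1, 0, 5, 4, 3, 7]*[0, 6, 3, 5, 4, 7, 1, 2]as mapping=[0→1, 1→3, 2→6, 3→0, 4→7, 5→4, 6→5, 7→2]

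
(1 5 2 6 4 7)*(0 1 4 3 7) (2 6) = (0 1 5 6 3 7 4) 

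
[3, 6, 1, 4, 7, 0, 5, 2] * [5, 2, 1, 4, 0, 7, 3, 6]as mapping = [0→4, 1→3, 2→2, 3→0, 4→6, 5→5, 6→7, 7→1]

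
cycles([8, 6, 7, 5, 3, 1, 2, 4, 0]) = (0 8)(1 6 2 7 4 3 5)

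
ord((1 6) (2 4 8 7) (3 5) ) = 4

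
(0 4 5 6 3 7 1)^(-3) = (0 3 4 7 5 1 6)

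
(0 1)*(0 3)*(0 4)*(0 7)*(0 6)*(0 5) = (0 1 3 4 7 6 5)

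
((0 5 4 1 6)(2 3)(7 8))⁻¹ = (0 6 1 4 5)(2 3)(7 8)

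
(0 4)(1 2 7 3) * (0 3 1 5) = (0 4 3 5)(1 2 7)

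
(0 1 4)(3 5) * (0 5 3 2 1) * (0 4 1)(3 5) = (0 4 3 5 2)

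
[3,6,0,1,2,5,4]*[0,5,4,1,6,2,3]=[1,3,0,5,4,2,6]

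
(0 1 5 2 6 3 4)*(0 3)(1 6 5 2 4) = (0 6)(1 2 5 4 3)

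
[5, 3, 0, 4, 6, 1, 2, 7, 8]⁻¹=[2, 5, 6, 1, 3, 0, 4, 7, 8]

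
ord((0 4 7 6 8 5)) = 6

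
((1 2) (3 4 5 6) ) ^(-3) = (1 2) (3 4 5 6) 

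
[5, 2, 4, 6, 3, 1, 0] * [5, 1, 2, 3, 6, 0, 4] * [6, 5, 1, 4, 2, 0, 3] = [6, 1, 3, 2, 4, 5, 0]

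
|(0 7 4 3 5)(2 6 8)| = 15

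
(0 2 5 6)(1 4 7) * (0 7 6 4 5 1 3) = (0 2 1 5 4 6 7 3)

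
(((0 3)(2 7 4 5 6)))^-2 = (2 5 7 6 4)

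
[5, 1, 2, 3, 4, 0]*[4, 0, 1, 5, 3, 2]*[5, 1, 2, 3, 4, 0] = [2, 5, 1, 0, 3, 4] 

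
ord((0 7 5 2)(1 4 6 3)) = 4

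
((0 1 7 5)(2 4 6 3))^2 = (0 7)(1 5)(2 6)(3 4)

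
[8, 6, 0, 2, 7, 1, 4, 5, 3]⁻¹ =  [2, 5, 3, 8, 6, 7, 1, 4, 0]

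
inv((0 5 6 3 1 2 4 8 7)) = (0 7 8 4 2 1 3 6 5)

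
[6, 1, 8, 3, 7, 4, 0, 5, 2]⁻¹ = [6, 1, 8, 3, 5, 7, 0, 4, 2]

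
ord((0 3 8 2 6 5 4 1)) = 8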